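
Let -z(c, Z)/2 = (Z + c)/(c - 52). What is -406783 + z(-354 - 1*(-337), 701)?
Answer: -9355553/23 ≈ -4.0676e+5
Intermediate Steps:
z(c, Z) = -2*(Z + c)/(-52 + c) (z(c, Z) = -2*(Z + c)/(c - 52) = -2*(Z + c)/(-52 + c))
-406783 + z(-354 - 1*(-337), 701) = -406783 + 2*(-1*701 - (-354 - 1*(-337)))/(-52 + (-354 - 1*(-337))) = -406783 + 2*(-701 - (-354 + 337))/(-52 + (-354 + 337)) = -406783 + 2*(-701 - 1*(-17))/(-52 - 17) = -406783 + 2*(-701 + 17)/(-69) = -406783 + 2*(-1/69)*(-684) = -406783 + 456/23 = -9355553/23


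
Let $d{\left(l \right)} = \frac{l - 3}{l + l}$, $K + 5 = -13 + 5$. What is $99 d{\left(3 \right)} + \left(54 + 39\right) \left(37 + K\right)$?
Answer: $2232$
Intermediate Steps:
$K = -13$ ($K = -5 + \left(-13 + 5\right) = -5 - 8 = -13$)
$d{\left(l \right)} = \frac{-3 + l}{2 l}$
$99 d{\left(3 \right)} + \left(54 + 39\right) \left(37 + K\right) = 99 \frac{-3 + 3}{2 \cdot 3} + \left(54 + 39\right) \left(37 - 13\right) = 99 \cdot \frac{1}{2} \cdot \frac{1}{3} \cdot 0 + 93 \cdot 24 = 99 \cdot 0 + 2232 = 0 + 2232 = 2232$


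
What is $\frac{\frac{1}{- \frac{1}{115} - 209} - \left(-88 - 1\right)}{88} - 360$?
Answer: $- \frac{759321391}{2115168} \approx -358.99$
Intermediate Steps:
$\frac{\frac{1}{- \frac{1}{115} - 209} - \left(-88 - 1\right)}{88} - 360 = \frac{\frac{1}{\left(-1\right) \frac{1}{115} - 209} - -89}{88} - 360 = \frac{\frac{1}{- \frac{1}{115} - 209} + 89}{88} - 360 = \frac{\frac{1}{- \frac{24036}{115}} + 89}{88} - 360 = \frac{- \frac{115}{24036} + 89}{88} - 360 = \frac{1}{88} \cdot \frac{2139089}{24036} - 360 = \frac{2139089}{2115168} - 360 = - \frac{759321391}{2115168}$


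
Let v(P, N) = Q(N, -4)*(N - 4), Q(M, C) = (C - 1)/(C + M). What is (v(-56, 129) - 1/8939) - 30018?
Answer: -268375598/8939 ≈ -30023.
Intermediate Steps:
Q(M, C) = (-1 + C)/(C + M)
v(P, N) = -5 (v(P, N) = ((-1 - 4)/(-4 + N))*(N - 4) = (-5/(-4 + N))*(-4 + N) = -5)
(v(-56, 129) - 1/8939) - 30018 = (-5 - 1/8939) - 30018 = -44696/8939 - 30018 = -268375598/8939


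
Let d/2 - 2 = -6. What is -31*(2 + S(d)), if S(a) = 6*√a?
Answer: -62 - 372*I*√2 ≈ -62.0 - 526.09*I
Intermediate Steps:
d = -8 (d = 4 + 2*(-6) = 4 - 12 = -8)
-31*(2 + S(d)) = -31*(2 + 6*√(-8)) = -31*(2 + 6*(2*I*√2)) = -31*(2 + 12*I*√2) = -62 - 372*I*√2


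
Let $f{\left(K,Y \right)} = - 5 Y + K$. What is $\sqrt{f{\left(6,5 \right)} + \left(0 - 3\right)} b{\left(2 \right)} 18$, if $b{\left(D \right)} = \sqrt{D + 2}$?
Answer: $36 i \sqrt{22} \approx 168.85 i$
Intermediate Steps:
$f{\left(K,Y \right)} = K - 5 Y$
$b{\left(D \right)} = \sqrt{2 + D}$
$\sqrt{f{\left(6,5 \right)} + \left(0 - 3\right)} b{\left(2 \right)} 18 = \sqrt{\left(6 - 25\right) + \left(0 - 3\right)} \sqrt{2 + 2} \cdot 18 = \sqrt{\left(6 - 25\right) - 3} \sqrt{4} \cdot 18 = \sqrt{-19 - 3} \cdot 2 \cdot 18 = \sqrt{-22} \cdot 2 \cdot 18 = i \sqrt{22} \cdot 2 \cdot 18 = 2 i \sqrt{22} \cdot 18 = 36 i \sqrt{22}$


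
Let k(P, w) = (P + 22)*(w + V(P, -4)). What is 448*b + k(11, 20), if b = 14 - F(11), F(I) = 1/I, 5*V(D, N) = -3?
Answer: 377931/55 ≈ 6871.5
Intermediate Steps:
V(D, N) = -⅗ (V(D, N) = (⅕)*(-3) = -⅗)
b = 153/11 (b = 14 - 1/11 = 153/11 ≈ 13.909)
k(P, w) = (22 + P)*(-⅗ + w) (k(P, w) = (P + 22)*(w - ⅗) = (22 + P)*(-⅗ + w))
448*b + k(11, 20) = 448*(153/11) + (-66/5 + 22*20 - ⅗*11 + 11*20) = 68544/11 + (-66/5 + 440 - 33/5 + 220) = 68544/11 + 3201/5 = 377931/55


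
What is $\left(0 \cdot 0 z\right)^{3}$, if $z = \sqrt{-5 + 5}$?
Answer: $0$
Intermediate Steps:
$z = 0$ ($z = \sqrt{0} = 0$)
$\left(0 \cdot 0 z\right)^{3} = \left(0 \cdot 0 \cdot 0\right)^{3} = \left(0 \cdot 0\right)^{3} = 0^{3} = 0$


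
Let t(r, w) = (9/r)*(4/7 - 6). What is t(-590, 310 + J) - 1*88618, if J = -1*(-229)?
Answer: -182995999/2065 ≈ -88618.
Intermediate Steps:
J = 229
t(r, w) = -342/(7*r) (t(r, w) = (9/r)*(4*(1/7) - 6) = (9/r)*(4/7 - 6) = (9/r)*(-38/7) = -342/(7*r))
t(-590, 310 + J) - 1*88618 = -342/7/(-590) - 1*88618 = -342/7*(-1/590) - 88618 = 171/2065 - 88618 = -182995999/2065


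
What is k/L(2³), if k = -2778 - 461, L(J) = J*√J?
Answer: -3239*√2/32 ≈ -143.15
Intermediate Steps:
L(J) = J^(3/2)
k = -3239
k/L(2³) = -3239*√2/32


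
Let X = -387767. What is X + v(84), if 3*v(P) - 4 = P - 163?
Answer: -387792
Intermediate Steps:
v(P) = -53 + P/3 (v(P) = 4/3 + (P - 163)/3 = 4/3 + (-163 + P)/3 = 4/3 + (-163/3 + P/3) = -53 + P/3)
X + v(84) = -387767 + (-53 + (1/3)*84) = -387767 + (-53 + 28) = -387767 - 25 = -387792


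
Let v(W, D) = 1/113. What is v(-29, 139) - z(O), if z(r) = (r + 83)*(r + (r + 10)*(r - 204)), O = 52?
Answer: 142969861/113 ≈ 1.2652e+6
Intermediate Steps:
v(W, D) = 1/113
z(r) = (83 + r)*(r + (-204 + r)*(10 + r)) (z(r) = (83 + r)*(r + (10 + r)*(-204 + r)) = (83 + r)*(r + (-204 + r)*(10 + r)))
v(-29, 139) - z(O) = 1/113 - (-169320 + 52³ - 18059*52 - 110*52²) = 1/113 - (-169320 + 140608 - 939068 - 110*2704) = 1/113 - (-169320 + 140608 - 939068 - 297440) = 1/113 - 1*(-1265220) = 1/113 + 1265220 = 142969861/113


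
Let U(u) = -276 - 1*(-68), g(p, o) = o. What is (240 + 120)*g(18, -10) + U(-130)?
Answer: -3808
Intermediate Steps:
U(u) = -208 (U(u) = -276 + 68 = -208)
(240 + 120)*g(18, -10) + U(-130) = (240 + 120)*(-10) - 208 = 360*(-10) - 208 = -3600 - 208 = -3808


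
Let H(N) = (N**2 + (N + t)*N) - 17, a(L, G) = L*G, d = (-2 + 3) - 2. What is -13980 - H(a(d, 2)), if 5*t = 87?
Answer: -69681/5 ≈ -13936.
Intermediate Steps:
t = 87/5 (t = (1/5)*87 = 87/5 ≈ 17.400)
d = -1 (d = 1 - 2 = -1)
a(L, G) = G*L
H(N) = -17 + N**2 + N*(87/5 + N) (H(N) = (N**2 + (N + 87/5)*N) - 17 = (N**2 + (87/5 + N)*N) - 17 = (N**2 + N*(87/5 + N)) - 17 = -17 + N**2 + N*(87/5 + N))
-13980 - H(a(d, 2)) = -13980 - (-17 + 2*(2*(-1))**2 + 87*(2*(-1))/5) = -13980 - (-17 + 2*(-2)**2 + (87/5)*(-2)) = -13980 - (-17 + 2*4 - 174/5) = -13980 - (-17 + 8 - 174/5) = -13980 - 1*(-219/5) = -13980 + 219/5 = -69681/5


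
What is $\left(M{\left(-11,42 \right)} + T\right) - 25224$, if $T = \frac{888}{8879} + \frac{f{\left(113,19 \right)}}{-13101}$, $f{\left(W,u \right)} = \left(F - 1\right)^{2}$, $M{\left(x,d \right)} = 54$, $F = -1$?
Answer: $- \frac{2927857919258}{116323779} \approx -25170.0$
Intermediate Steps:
$f{\left(W,u \right)} = 4$ ($f{\left(W,u \right)} = \left(-1 - 1\right)^{2} = \left(-2\right)^{2} = 4$)
$T = \frac{11598172}{116323779}$ ($T = \frac{888}{8879} + \frac{4}{-13101} = 888 \cdot \frac{1}{8879} + 4 \left(- \frac{1}{13101}\right) = \frac{888}{8879} - \frac{4}{13101} = \frac{11598172}{116323779} \approx 0.099706$)
$\left(M{\left(-11,42 \right)} + T\right) - 25224 = \left(54 + \frac{11598172}{116323779}\right) - 25224 = \frac{6293082238}{116323779} - 25224 = - \frac{2927857919258}{116323779}$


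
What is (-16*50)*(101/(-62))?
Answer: 40400/31 ≈ 1303.2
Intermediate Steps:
(-16*50)*(101/(-62)) = -80800*(-1)/62 = -800*(-101/62) = 40400/31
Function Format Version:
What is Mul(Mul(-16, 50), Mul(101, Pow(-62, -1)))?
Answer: Rational(40400, 31) ≈ 1303.2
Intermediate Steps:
Mul(Mul(-16, 50), Mul(101, Pow(-62, -1))) = Mul(-800, Mul(101, Rational(-1, 62))) = Mul(-800, Rational(-101, 62)) = Rational(40400, 31)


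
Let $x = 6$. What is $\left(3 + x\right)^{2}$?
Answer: $81$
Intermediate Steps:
$\left(3 + x\right)^{2} = \left(3 + 6\right)^{2} = 9^{2} = 81$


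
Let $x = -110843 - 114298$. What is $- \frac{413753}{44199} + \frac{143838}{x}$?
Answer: $- \frac{33170086645}{3317002353} \approx -10.0$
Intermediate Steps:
$x = -225141$
$- \frac{413753}{44199} + \frac{143838}{x} = - \frac{413753}{44199} + \frac{143838}{-225141} = \left(-413753\right) \frac{1}{44199} + 143838 \left(- \frac{1}{225141}\right) = - \frac{413753}{44199} - \frac{47946}{75047} = - \frac{33170086645}{3317002353}$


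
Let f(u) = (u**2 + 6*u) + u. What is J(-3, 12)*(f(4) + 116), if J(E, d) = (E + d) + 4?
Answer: 2080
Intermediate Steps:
f(u) = u**2 + 7*u
J(E, d) = 4 + E + d
J(-3, 12)*(f(4) + 116) = (4 - 3 + 12)*(4*(7 + 4) + 116) = 13*(4*11 + 116) = 13*(44 + 116) = 13*160 = 2080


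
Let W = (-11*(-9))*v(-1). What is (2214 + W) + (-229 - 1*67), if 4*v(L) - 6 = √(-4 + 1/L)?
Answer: 4133/2 + 99*I*√5/4 ≈ 2066.5 + 55.343*I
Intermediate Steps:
v(L) = 3/2 + √(-4 + 1/L)/4
W = 297/2 + 99*I*√5/4 (W = (-11*(-9))*(3/2 + √((1 - 4*(-1))/(-1))/4) = 99*(3/2 + √(-(1 + 4))/4) = 99*(3/2 + √(-1*5)/4) = 99*(3/2 + √(-5)/4) = 99*(3/2 + (I*√5)/4) = 99*(3/2 + I*√5/4) = 297/2 + 99*I*√5/4 ≈ 148.5 + 55.343*I)
(2214 + W) + (-229 - 1*67) = (2214 + (297/2 + 99*I*√5/4)) + (-229 - 1*67) = (4725/2 + 99*I*√5/4) + (-229 - 67) = (4725/2 + 99*I*√5/4) - 296 = 4133/2 + 99*I*√5/4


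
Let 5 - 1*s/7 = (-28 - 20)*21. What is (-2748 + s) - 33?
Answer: 4310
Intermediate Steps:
s = 7091 (s = 35 - 7*(-28 - 20)*21 = 35 - (-336)*21 = 35 - 7*(-1008) = 35 + 7056 = 7091)
(-2748 + s) - 33 = (-2748 + 7091) - 33 = 4343 - 33 = 4310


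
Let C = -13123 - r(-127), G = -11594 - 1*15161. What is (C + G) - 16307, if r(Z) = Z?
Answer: -56058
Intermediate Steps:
G = -26755 (G = -11594 - 15161 = -26755)
C = -12996 (C = -13123 - 1*(-127) = -13123 + 127 = -12996)
(C + G) - 16307 = (-12996 - 26755) - 16307 = -39751 - 16307 = -56058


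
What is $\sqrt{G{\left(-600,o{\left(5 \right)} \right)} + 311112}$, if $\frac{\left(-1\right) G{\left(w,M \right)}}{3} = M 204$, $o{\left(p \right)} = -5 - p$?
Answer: $12 \sqrt{2203} \approx 563.23$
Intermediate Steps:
$G{\left(w,M \right)} = - 612 M$ ($G{\left(w,M \right)} = - 3 M 204 = - 3 \cdot 204 M = - 612 M$)
$\sqrt{G{\left(-600,o{\left(5 \right)} \right)} + 311112} = \sqrt{- 612 \left(-5 - 5\right) + 311112} = \sqrt{\left(-612\right) \left(-10\right) + 311112} = \sqrt{6120 + 311112} = \sqrt{317232} = 12 \sqrt{2203}$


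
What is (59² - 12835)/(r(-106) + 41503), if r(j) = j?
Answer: -3118/13799 ≈ -0.22596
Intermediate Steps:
(59² - 12835)/(r(-106) + 41503) = (59² - 12835)/(-106 + 41503) = (3481 - 12835)/41397 = -9354*1/41397 = -3118/13799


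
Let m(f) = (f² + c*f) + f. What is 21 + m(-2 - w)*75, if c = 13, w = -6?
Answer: 5421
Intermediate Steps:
m(f) = f² + 14*f (m(f) = (f² + 13*f) + f = f² + 14*f)
21 + m(-2 - w)*75 = 21 + ((-2 - 1*(-6))*(14 + (-2 - 1*(-6))))*75 = 21 + ((-2 + 6)*(14 + (-2 + 6)))*75 = 21 + (4*(14 + 4))*75 = 21 + (4*18)*75 = 21 + 72*75 = 21 + 5400 = 5421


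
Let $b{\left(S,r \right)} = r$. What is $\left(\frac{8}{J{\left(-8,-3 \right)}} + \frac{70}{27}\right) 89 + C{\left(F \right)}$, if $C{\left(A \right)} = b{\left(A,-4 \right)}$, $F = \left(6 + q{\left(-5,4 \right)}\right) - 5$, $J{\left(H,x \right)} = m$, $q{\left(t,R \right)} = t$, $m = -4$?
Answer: $\frac{1316}{27} \approx 48.741$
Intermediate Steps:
$J{\left(H,x \right)} = -4$
$F = -4$ ($F = \left(6 - 5\right) - 5 = 1 - 5 = -4$)
$C{\left(A \right)} = -4$
$\left(\frac{8}{J{\left(-8,-3 \right)}} + \frac{70}{27}\right) 89 + C{\left(F \right)} = \left(\frac{8}{-4} + \frac{70}{27}\right) 89 - 4 = \left(8 \left(- \frac{1}{4}\right) + 70 \cdot \frac{1}{27}\right) 89 - 4 = \left(-2 + \frac{70}{27}\right) 89 - 4 = \frac{16}{27} \cdot 89 - 4 = \frac{1424}{27} - 4 = \frac{1316}{27}$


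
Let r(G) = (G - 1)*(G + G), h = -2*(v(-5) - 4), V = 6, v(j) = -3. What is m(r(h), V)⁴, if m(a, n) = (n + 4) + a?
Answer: 19565295376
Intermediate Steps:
h = 14 (h = -2*(-3 - 4) = -2*(-7) = 14)
r(G) = 2*G*(-1 + G) (r(G) = (-1 + G)*(2*G) = 2*G*(-1 + G))
m(a, n) = 4 + a + n (m(a, n) = (4 + n) + a = 4 + a + n)
m(r(h), V)⁴ = (4 + 2*14*(-1 + 14) + 6)⁴ = (4 + 2*14*13 + 6)⁴ = (4 + 364 + 6)⁴ = 374⁴ = 19565295376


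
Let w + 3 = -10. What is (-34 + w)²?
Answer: 2209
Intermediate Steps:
w = -13 (w = -3 - 10 = -13)
(-34 + w)² = (-34 - 13)² = (-47)² = 2209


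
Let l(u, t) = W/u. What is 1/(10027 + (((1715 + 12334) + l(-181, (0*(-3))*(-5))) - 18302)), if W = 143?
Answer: 181/1044951 ≈ 0.00017321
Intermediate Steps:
l(u, t) = 143/u
1/(10027 + (((1715 + 12334) + l(-181, (0*(-3))*(-5))) - 18302)) = 1/(10027 + (((1715 + 12334) + 143/(-181)) - 18302)) = 1/(10027 + ((14049 + 143*(-1/181)) - 18302)) = 1/(10027 + ((14049 - 143/181) - 18302)) = 1/(10027 + (2542726/181 - 18302)) = 1/(10027 - 769936/181) = 1/(1044951/181) = 181/1044951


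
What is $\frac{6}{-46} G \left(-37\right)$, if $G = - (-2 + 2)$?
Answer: $0$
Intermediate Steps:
$G = 0$ ($G = \left(-1\right) 0 = 0$)
$\frac{6}{-46} G \left(-37\right) = \frac{6}{-46} \cdot 0 \left(-37\right) = 6 \left(- \frac{1}{46}\right) 0 \left(-37\right) = \left(- \frac{3}{23}\right) 0 \left(-37\right) = 0 \left(-37\right) = 0$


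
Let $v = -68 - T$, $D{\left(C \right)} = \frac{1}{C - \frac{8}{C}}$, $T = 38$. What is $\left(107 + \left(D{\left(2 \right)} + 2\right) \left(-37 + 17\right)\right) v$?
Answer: $-8162$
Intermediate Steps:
$v = -106$ ($v = -68 - 38 = -106$)
$\left(107 + \left(D{\left(2 \right)} + 2\right) \left(-37 + 17\right)\right) v = \left(107 + \left(\frac{2}{-8 + 2^{2}} + 2\right) \left(-37 + 17\right)\right) \left(-106\right) = \left(107 + \left(\frac{2}{-8 + 4} + 2\right) \left(-20\right)\right) \left(-106\right) = \left(107 + \left(\frac{2}{-4} + 2\right) \left(-20\right)\right) \left(-106\right) = \left(107 + \left(2 \left(- \frac{1}{4}\right) + 2\right) \left(-20\right)\right) \left(-106\right) = \left(107 + \left(- \frac{1}{2} + 2\right) \left(-20\right)\right) \left(-106\right) = \left(107 + \frac{3}{2} \left(-20\right)\right) \left(-106\right) = \left(107 - 30\right) \left(-106\right) = 77 \left(-106\right) = -8162$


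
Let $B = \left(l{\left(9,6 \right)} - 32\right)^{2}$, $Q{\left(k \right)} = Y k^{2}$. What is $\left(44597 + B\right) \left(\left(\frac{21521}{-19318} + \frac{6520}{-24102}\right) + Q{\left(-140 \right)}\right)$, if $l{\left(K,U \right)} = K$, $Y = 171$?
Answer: $\frac{150469414883525411}{994877} \approx 1.5124 \cdot 10^{11}$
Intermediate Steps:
$Q{\left(k \right)} = 171 k^{2}$
$B = 529$ ($B = \left(9 - 32\right)^{2} = \left(-23\right)^{2} = 529$)
$\left(44597 + B\right) \left(\left(\frac{21521}{-19318} + \frac{6520}{-24102}\right) + Q{\left(-140 \right)}\right) = \left(44597 + 529\right) \left(\left(\frac{21521}{-19318} + \frac{6520}{-24102}\right) + 171 \left(-140\right)^{2}\right) = 45126 \left(\left(21521 \left(- \frac{1}{19318}\right) + 6520 \left(- \frac{1}{24102}\right)\right) + 171 \cdot 19600\right) = 45126 \left(\left(- \frac{21521}{19318} - \frac{3260}{12051}\right) + 3351600\right) = 45126 \left(- \frac{24794327}{17907786} + 3351600\right) = 45126 \cdot \frac{60019710763273}{17907786} = \frac{150469414883525411}{994877}$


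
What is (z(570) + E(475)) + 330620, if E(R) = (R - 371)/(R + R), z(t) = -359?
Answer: 156874027/475 ≈ 3.3026e+5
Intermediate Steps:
E(R) = (-371 + R)/(2*R) (E(R) = (-371 + R)/((2*R)) = (-371 + R)*(1/(2*R)) = (-371 + R)/(2*R))
(z(570) + E(475)) + 330620 = (-359 + (½)*(-371 + 475)/475) + 330620 = (-359 + (½)*(1/475)*104) + 330620 = (-359 + 52/475) + 330620 = -170473/475 + 330620 = 156874027/475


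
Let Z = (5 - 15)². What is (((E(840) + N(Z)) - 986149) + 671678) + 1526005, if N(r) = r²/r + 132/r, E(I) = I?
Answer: 30311883/25 ≈ 1.2125e+6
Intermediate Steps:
Z = 100 (Z = (-10)² = 100)
N(r) = r + 132/r
(((E(840) + N(Z)) - 986149) + 671678) + 1526005 = (((840 + (100 + 132/100)) - 986149) + 671678) + 1526005 = (((840 + (100 + 132*(1/100))) - 986149) + 671678) + 1526005 = (((840 + (100 + 33/25)) - 986149) + 671678) + 1526005 = (((840 + 2533/25) - 986149) + 671678) + 1526005 = ((23533/25 - 986149) + 671678) + 1526005 = (-24630192/25 + 671678) + 1526005 = -7838242/25 + 1526005 = 30311883/25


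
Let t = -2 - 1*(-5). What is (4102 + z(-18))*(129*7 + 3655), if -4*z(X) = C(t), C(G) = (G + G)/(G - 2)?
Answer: 18690079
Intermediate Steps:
t = 3 (t = -2 + 5 = 3)
C(G) = 2*G/(-2 + G) (C(G) = (2*G)/(-2 + G) = 2*G/(-2 + G))
z(X) = -3/2 (z(X) = -3/(2*(-2 + 3)) = -3/(2*1) = -3/2)
(4102 + z(-18))*(129*7 + 3655) = (4102 - 3/2)*(129*7 + 3655) = 8201*(903 + 3655)/2 = (8201/2)*4558 = 18690079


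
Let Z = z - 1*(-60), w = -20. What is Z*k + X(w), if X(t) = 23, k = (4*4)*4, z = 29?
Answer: 5719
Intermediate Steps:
k = 64 (k = 16*4 = 64)
Z = 89 (Z = 29 - 1*(-60) = 29 + 60 = 89)
Z*k + X(w) = 89*64 + 23 = 5696 + 23 = 5719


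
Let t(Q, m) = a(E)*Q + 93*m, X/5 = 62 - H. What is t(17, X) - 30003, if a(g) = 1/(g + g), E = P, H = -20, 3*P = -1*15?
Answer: 81253/10 ≈ 8125.3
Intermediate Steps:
P = -5 (P = (-1*15)/3 = (1/3)*(-15) = -5)
E = -5
a(g) = 1/(2*g)
X = 410 (X = 5*(62 - 1*(-20)) = 5*(62 + 20) = 5*82 = 410)
t(Q, m) = 93*m - Q/10 (t(Q, m) = ((1/2)/(-5))*Q + 93*m = ((1/2)*(-1/5))*Q + 93*m = -Q/10 + 93*m = 93*m - Q/10)
t(17, X) - 30003 = (93*410 - 1/10*17) - 30003 = (38130 - 17/10) - 30003 = 381283/10 - 30003 = 81253/10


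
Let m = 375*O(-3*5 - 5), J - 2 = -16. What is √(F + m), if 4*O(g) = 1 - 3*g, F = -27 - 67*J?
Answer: √26519/2 ≈ 81.423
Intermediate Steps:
J = -14 (J = 2 - 16 = -14)
F = 911 (F = -27 - 67*(-14) = -27 + 938 = 911)
O(g) = ¼ - 3*g/4 (O(g) = (1 - 3*g)/4 = ¼ - 3*g/4)
m = 22875/4 (m = 375*(¼ - 3*(-3*5 - 5)/4) = 375*(¼ - 3*(-15 - 5)/4) = 375*(¼ - ¾*(-20)) = 375*(¼ + 15) = 375*(61/4) = 22875/4 ≈ 5718.8)
√(F + m) = √(911 + 22875/4) = √(26519/4) = √26519/2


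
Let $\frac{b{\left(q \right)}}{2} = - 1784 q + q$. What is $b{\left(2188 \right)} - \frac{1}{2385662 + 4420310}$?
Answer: $- \frac{53102970380577}{6805972} \approx -7.8024 \cdot 10^{6}$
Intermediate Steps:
$b{\left(q \right)} = - 3566 q$ ($b{\left(q \right)} = 2 \left(- 1784 q + q\right) = 2 \left(- 1783 q\right) = - 3566 q$)
$b{\left(2188 \right)} - \frac{1}{2385662 + 4420310} = \left(-3566\right) 2188 - \frac{1}{2385662 + 4420310} = -7802408 - \frac{1}{6805972} = - \frac{53102970380577}{6805972}$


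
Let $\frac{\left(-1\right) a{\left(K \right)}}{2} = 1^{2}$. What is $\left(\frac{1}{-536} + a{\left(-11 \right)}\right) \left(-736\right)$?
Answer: $\frac{98716}{67} \approx 1473.4$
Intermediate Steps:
$a{\left(K \right)} = -2$ ($a{\left(K \right)} = - 2 \cdot 1^{2} = \left(-2\right) 1 = -2$)
$\left(\frac{1}{-536} + a{\left(-11 \right)}\right) \left(-736\right) = \left(\frac{1}{-536} - 2\right) \left(-736\right) = \left(- \frac{1}{536} - 2\right) \left(-736\right) = \left(- \frac{1073}{536}\right) \left(-736\right) = \frac{98716}{67}$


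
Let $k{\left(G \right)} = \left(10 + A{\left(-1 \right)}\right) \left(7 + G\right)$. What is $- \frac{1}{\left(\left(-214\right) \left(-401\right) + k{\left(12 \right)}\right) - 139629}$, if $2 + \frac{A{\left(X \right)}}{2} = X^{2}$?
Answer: $\frac{1}{53663} \approx 1.8635 \cdot 10^{-5}$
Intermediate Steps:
$A{\left(X \right)} = -4 + 2 X^{2}$
$k{\left(G \right)} = 56 + 8 G$ ($k{\left(G \right)} = \left(10 - \left(4 - 2 \left(-1\right)^{2}\right)\right) \left(7 + G\right) = \left(10 + \left(-4 + 2 \cdot 1\right)\right) \left(7 + G\right) = \left(10 + \left(-4 + 2\right)\right) \left(7 + G\right) = \left(10 - 2\right) \left(7 + G\right) = 8 \left(7 + G\right) = 56 + 8 G$)
$- \frac{1}{\left(\left(-214\right) \left(-401\right) + k{\left(12 \right)}\right) - 139629} = - \frac{1}{\left(\left(-214\right) \left(-401\right) + \left(56 + 8 \cdot 12\right)\right) - 139629} = - \frac{1}{\left(85814 + \left(56 + 96\right)\right) - 139629} = - \frac{1}{\left(85814 + 152\right) - 139629} = - \frac{1}{85966 - 139629} = - \frac{1}{-53663} = \left(-1\right) \left(- \frac{1}{53663}\right) = \frac{1}{53663}$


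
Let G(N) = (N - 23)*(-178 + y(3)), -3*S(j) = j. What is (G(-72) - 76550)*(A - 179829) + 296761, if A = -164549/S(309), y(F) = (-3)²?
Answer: 1110587976193/103 ≈ 1.0782e+10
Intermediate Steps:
y(F) = 9
S(j) = -j/3
G(N) = 3887 - 169*N (G(N) = (N - 23)*(-178 + 9) = (-23 + N)*(-169) = 3887 - 169*N)
A = 164549/103 (A = -164549/((-⅓*309)) = -164549/(-103) = -164549*(-1/103) = 164549/103 ≈ 1597.6)
(G(-72) - 76550)*(A - 179829) + 296761 = ((3887 - 169*(-72)) - 76550)*(164549/103 - 179829) + 296761 = ((3887 + 12168) - 76550)*(-18357838/103) + 296761 = (16055 - 76550)*(-18357838/103) + 296761 = -60495*(-18357838/103) + 296761 = 1110557409810/103 + 296761 = 1110587976193/103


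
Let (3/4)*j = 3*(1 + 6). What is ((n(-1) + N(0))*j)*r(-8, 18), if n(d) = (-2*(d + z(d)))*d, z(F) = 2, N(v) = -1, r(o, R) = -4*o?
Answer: 896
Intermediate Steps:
j = 28 (j = 4*(3*(1 + 6))/3 = 4*(3*7)/3 = (4/3)*21 = 28)
n(d) = d*(-4 - 2*d) (n(d) = (-2*(d + 2))*d = (-2*(2 + d))*d = (-4 - 2*d)*d = d*(-4 - 2*d))
((n(-1) + N(0))*j)*r(-8, 18) = ((-2*(-1)*(2 - 1) - 1)*28)*(-4*(-8)) = ((-2*(-1)*1 - 1)*28)*32 = ((2 - 1)*28)*32 = (1*28)*32 = 28*32 = 896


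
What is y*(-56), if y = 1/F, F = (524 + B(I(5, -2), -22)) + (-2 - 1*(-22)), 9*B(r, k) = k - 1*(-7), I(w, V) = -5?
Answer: -168/1627 ≈ -0.10326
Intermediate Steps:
B(r, k) = 7/9 + k/9 (B(r, k) = (k - 1*(-7))/9 = (k + 7)/9 = (7 + k)/9 = 7/9 + k/9)
F = 1627/3 (F = (524 + (7/9 + (⅑)*(-22))) + (-2 - 1*(-22)) = (524 + (7/9 - 22/9)) + (-2 + 22) = (524 - 5/3) + 20 = 1567/3 + 20 = 1627/3 ≈ 542.33)
y = 3/1627 (y = 1/(1627/3) = 3/1627 ≈ 0.0018439)
y*(-56) = (3/1627)*(-56) = -168/1627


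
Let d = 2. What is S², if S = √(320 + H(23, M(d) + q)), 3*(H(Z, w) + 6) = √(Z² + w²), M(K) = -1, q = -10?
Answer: 314 + 5*√26/3 ≈ 322.50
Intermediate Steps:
H(Z, w) = -6 + √(Z² + w²)/3
S = √(314 + 5*√26/3) (S = √(320 + (-6 + √(23² + (-1 - 10)²)/3)) = √(320 + (-6 + √(529 + (-11)²)/3)) = √(320 + (-6 + √(529 + 121)/3)) = √(320 + (-6 + √650/3)) = √(320 + (-6 + (5*√26)/3)) = √(320 + (-6 + 5*√26/3)) = √(314 + 5*√26/3) ≈ 17.958)
S² = (√(2826 + 15*√26)/3)² = 314 + 5*√26/3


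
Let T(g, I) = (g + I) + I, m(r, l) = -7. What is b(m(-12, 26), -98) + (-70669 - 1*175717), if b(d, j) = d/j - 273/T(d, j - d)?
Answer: -31044445/126 ≈ -2.4638e+5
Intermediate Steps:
T(g, I) = g + 2*I (T(g, I) = (I + g) + I = g + 2*I)
b(d, j) = -273/(-d + 2*j) + d/j (b(d, j) = d/j - 273/(d + 2*(j - d)) = d/j - 273/(d + (-2*d + 2*j)) = d/j - 273/(-d + 2*j) = -273/(-d + 2*j) + d/j)
b(m(-12, 26), -98) + (-70669 - 1*175717) = (-273*(-98) - 7*(-1*(-7) + 2*(-98)))/((-98)*(-1*(-7) + 2*(-98))) + (-70669 - 1*175717) = -(26754 - 7*(7 - 196))/(98*(7 - 196)) + (-70669 - 175717) = -1/98*(26754 - 7*(-189))/(-189) - 246386 = -1/98*(-1/189)*(26754 + 1323) - 246386 = -1/98*(-1/189)*28077 - 246386 = 191/126 - 246386 = -31044445/126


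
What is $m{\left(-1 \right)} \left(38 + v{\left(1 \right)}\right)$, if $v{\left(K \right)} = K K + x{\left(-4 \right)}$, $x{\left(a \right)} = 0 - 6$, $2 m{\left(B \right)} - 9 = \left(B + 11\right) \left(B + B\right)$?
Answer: $- \frac{363}{2} \approx -181.5$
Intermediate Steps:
$m{\left(B \right)} = \frac{9}{2} + B \left(11 + B\right)$ ($m{\left(B \right)} = \frac{9}{2} + \frac{\left(B + 11\right) \left(B + B\right)}{2} = \frac{9}{2} + \frac{\left(11 + B\right) 2 B}{2} = \frac{9}{2} + \frac{2 B \left(11 + B\right)}{2} = \frac{9}{2} + B \left(11 + B\right)$)
$x{\left(a \right)} = -6$ ($x{\left(a \right)} = 0 - 6 = -6$)
$v{\left(K \right)} = -6 + K^{2}$ ($v{\left(K \right)} = K K - 6 = K^{2} - 6 = -6 + K^{2}$)
$m{\left(-1 \right)} \left(38 + v{\left(1 \right)}\right) = \left(\frac{9}{2} + \left(-1\right)^{2} + 11 \left(-1\right)\right) \left(38 - \left(6 - 1^{2}\right)\right) = \left(\frac{9}{2} + 1 - 11\right) \left(38 + \left(-6 + 1\right)\right) = - \frac{11 \left(38 - 5\right)}{2} = \left(- \frac{11}{2}\right) 33 = - \frac{363}{2}$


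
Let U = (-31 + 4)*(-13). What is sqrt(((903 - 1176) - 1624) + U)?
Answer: I*sqrt(1546) ≈ 39.319*I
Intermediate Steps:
U = 351 (U = -27*(-13) = 351)
sqrt(((903 - 1176) - 1624) + U) = sqrt(((903 - 1176) - 1624) + 351) = sqrt((-273 - 1624) + 351) = sqrt(-1897 + 351) = sqrt(-1546) = I*sqrt(1546)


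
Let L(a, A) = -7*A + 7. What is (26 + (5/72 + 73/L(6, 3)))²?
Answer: 110481121/254016 ≈ 434.94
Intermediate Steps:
L(a, A) = 7 - 7*A
(26 + (5/72 + 73/L(6, 3)))² = (26 + (5/72 + 73/(7 - 7*3)))² = (26 + (5*(1/72) + 73/(7 - 21)))² = (26 + (5/72 + 73/(-14)))² = (26 + (5/72 + 73*(-1/14)))² = (26 + (5/72 - 73/14))² = (26 - 2593/504)² = (10511/504)² = 110481121/254016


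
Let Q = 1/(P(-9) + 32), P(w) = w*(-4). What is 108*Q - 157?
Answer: -2642/17 ≈ -155.41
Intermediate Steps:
P(w) = -4*w
Q = 1/68 (Q = 1/(-4*(-9) + 32) = 1/(36 + 32) = 1/68 ≈ 0.014706)
108*Q - 157 = 108*(1/68) - 157 = 27/17 - 157 = -2642/17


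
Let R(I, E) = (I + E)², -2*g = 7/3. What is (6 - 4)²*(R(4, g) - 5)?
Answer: 109/9 ≈ 12.111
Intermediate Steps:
g = -7/6 (g = -7/(2*3) = -½*7/3 = -7/6 ≈ -1.1667)
R(I, E) = (E + I)²
(6 - 4)²*(R(4, g) - 5) = (6 - 4)²*((-7/6 + 4)² - 5) = 2²*((17/6)² - 5) = 4*(289/36 - 5) = 4*(109/36) = 109/9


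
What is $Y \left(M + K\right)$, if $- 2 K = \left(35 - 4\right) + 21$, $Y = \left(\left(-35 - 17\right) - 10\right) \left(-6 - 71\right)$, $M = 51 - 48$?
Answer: $-109802$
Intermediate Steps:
$M = 3$
$Y = 4774$ ($Y = \left(\left(-35 - 17\right) - 10\right) \left(-77\right) = \left(-52 - 10\right) \left(-77\right) = \left(-62\right) \left(-77\right) = 4774$)
$K = -26$ ($K = - \frac{\left(35 - 4\right) + 21}{2} = - \frac{31 + 21}{2} = \left(- \frac{1}{2}\right) 52 = -26$)
$Y \left(M + K\right) = 4774 \left(3 - 26\right) = 4774 \left(-23\right) = -109802$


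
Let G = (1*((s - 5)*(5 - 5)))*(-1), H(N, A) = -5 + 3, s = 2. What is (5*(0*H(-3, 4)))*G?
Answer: 0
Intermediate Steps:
H(N, A) = -2
G = 0 (G = (1*((2 - 5)*(5 - 5)))*(-1) = (1*(-3*0))*(-1) = (1*0)*(-1) = 0*(-1) = 0)
(5*(0*H(-3, 4)))*G = (5*(0*(-2)))*0 = (5*0)*0 = 0*0 = 0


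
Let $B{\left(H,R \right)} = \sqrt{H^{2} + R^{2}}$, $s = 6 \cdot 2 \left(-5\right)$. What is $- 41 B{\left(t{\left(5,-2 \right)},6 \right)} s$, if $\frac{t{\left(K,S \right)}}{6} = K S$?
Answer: $14760 \sqrt{101} \approx 1.4834 \cdot 10^{5}$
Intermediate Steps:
$s = -60$ ($s = 12 \left(-5\right) = -60$)
$t{\left(K,S \right)} = 6 K S$
$- 41 B{\left(t{\left(5,-2 \right)},6 \right)} s = - 41 \sqrt{\left(6 \cdot 5 \left(-2\right)\right)^{2} + 6^{2}} \left(-60\right) = - 41 \sqrt{\left(-60\right)^{2} + 36} \left(-60\right) = - 41 \sqrt{3600 + 36} \left(-60\right) = - 41 \sqrt{3636} \left(-60\right) = - 41 \cdot 6 \sqrt{101} \left(-60\right) = - 246 \sqrt{101} \left(-60\right) = 14760 \sqrt{101}$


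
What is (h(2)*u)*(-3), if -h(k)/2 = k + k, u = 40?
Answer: 960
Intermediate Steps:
h(k) = -4*k (h(k) = -2*(k + k) = -4*k)
(h(2)*u)*(-3) = (-4*2*40)*(-3) = -8*40*(-3) = -320*(-3) = 960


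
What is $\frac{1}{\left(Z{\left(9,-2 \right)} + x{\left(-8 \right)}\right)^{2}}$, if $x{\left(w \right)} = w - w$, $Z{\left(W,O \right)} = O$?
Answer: $\frac{1}{4} \approx 0.25$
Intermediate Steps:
$x{\left(w \right)} = 0$
$\frac{1}{\left(Z{\left(9,-2 \right)} + x{\left(-8 \right)}\right)^{2}} = \frac{1}{\left(-2 + 0\right)^{2}} = \frac{1}{\left(-2\right)^{2}} = \frac{1}{4}$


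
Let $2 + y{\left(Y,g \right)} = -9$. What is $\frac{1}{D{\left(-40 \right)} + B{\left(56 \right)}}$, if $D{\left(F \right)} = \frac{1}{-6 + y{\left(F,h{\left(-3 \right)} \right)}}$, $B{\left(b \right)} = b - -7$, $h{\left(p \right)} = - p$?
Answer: $\frac{17}{1070} \approx 0.015888$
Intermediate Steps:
$y{\left(Y,g \right)} = -11$ ($y{\left(Y,g \right)} = -2 - 9 = -11$)
$B{\left(b \right)} = 7 + b$ ($B{\left(b \right)} = b + 7 = 7 + b$)
$D{\left(F \right)} = - \frac{1}{17}$ ($D{\left(F \right)} = \frac{1}{-6 - 11} = \frac{1}{-17} = - \frac{1}{17}$)
$\frac{1}{D{\left(-40 \right)} + B{\left(56 \right)}} = \frac{1}{- \frac{1}{17} + \left(7 + 56\right)} = \frac{1}{- \frac{1}{17} + 63} = \frac{1}{\frac{1070}{17}} = \frac{17}{1070}$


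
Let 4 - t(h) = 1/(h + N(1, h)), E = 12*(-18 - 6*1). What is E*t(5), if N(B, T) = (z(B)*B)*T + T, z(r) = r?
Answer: -5664/5 ≈ -1132.8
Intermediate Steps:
E = -288 (E = 12*(-18 - 6) = 12*(-24) = -288)
N(B, T) = T + T*B² (N(B, T) = (B*B)*T + T = B²*T + T = T*B² + T = T + T*B²)
t(h) = 4 - 1/(3*h) (t(h) = 4 - 1/(h + h*(1 + 1²)) = 4 - 1/(h + h*(1 + 1)) = 4 - 1/(h + h*2) = 4 - 1/(h + 2*h) = 4 - 1/(3*h))
E*t(5) = -288*(4 - ⅓/5) = -288*(4 - ⅓*⅕) = -288*(4 - 1/15) = -288*59/15 = -5664/5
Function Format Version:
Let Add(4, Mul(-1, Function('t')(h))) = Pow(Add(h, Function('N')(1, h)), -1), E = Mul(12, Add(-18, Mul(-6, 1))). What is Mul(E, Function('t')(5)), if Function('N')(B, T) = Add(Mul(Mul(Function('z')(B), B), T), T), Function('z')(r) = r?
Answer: Rational(-5664, 5) ≈ -1132.8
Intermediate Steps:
E = -288 (E = Mul(12, Add(-18, -6)) = Mul(12, -24) = -288)
Function('N')(B, T) = Add(T, Mul(T, Pow(B, 2))) (Function('N')(B, T) = Add(Mul(Mul(B, B), T), T) = Add(Mul(Pow(B, 2), T), T) = Add(Mul(T, Pow(B, 2)), T) = Add(T, Mul(T, Pow(B, 2))))
Function('t')(h) = Add(4, Mul(Rational(-1, 3), Pow(h, -1))) (Function('t')(h) = Add(4, Mul(-1, Pow(Add(h, Mul(h, Add(1, Pow(1, 2)))), -1))) = Add(4, Mul(-1, Pow(Add(h, Mul(h, Add(1, 1))), -1))) = Add(4, Mul(-1, Pow(Add(h, Mul(h, 2)), -1))) = Add(4, Mul(-1, Pow(Add(h, Mul(2, h)), -1))) = Add(4, Mul(-1, Pow(Mul(3, h), -1))) = Add(4, Mul(-1, Mul(Rational(1, 3), Pow(h, -1)))) = Add(4, Mul(Rational(-1, 3), Pow(h, -1))))
Mul(E, Function('t')(5)) = Mul(-288, Add(4, Mul(Rational(-1, 3), Pow(5, -1)))) = Mul(-288, Add(4, Mul(Rational(-1, 3), Rational(1, 5)))) = Mul(-288, Add(4, Rational(-1, 15))) = Mul(-288, Rational(59, 15)) = Rational(-5664, 5)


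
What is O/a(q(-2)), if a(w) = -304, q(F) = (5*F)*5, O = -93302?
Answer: 46651/152 ≈ 306.91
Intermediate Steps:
q(F) = 25*F
O/a(q(-2)) = -93302/(-304) = -93302*(-1/304) = 46651/152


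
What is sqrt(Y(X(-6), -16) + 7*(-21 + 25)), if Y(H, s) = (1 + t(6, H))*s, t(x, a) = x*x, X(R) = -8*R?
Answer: 2*I*sqrt(141) ≈ 23.749*I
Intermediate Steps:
t(x, a) = x**2
Y(H, s) = 37*s (Y(H, s) = (1 + 6**2)*s = (1 + 36)*s = 37*s)
sqrt(Y(X(-6), -16) + 7*(-21 + 25)) = sqrt(37*(-16) + 7*(-21 + 25)) = sqrt(-592 + 7*4) = sqrt(-592 + 28) = sqrt(-564) = 2*I*sqrt(141)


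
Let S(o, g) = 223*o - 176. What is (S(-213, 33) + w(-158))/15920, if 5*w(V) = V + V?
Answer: -238691/79600 ≈ -2.9986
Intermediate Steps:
S(o, g) = -176 + 223*o
w(V) = 2*V/5 (w(V) = (V + V)/5 = (2*V)/5 = 2*V/5)
(S(-213, 33) + w(-158))/15920 = ((-176 + 223*(-213)) + (⅖)*(-158))/15920 = ((-176 - 47499) - 316/5)*(1/15920) = (-47675 - 316/5)*(1/15920) = -238691/5*1/15920 = -238691/79600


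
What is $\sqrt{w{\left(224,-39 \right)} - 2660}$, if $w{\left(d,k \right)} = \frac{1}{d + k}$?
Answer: $\frac{i \sqrt{91038315}}{185} \approx 51.575 i$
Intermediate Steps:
$\sqrt{w{\left(224,-39 \right)} - 2660} = \sqrt{\frac{1}{224 - 39} - 2660} = \sqrt{\frac{1}{185} - 2660} = \sqrt{- \frac{492099}{185}} = \frac{i \sqrt{91038315}}{185}$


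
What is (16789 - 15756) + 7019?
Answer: 8052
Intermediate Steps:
(16789 - 15756) + 7019 = 1033 + 7019 = 8052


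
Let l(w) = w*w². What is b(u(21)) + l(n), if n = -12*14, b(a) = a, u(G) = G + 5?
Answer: -4741606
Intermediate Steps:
u(G) = 5 + G
n = -168
l(w) = w³
b(u(21)) + l(n) = (5 + 21) + (-168)³ = 26 - 4741632 = -4741606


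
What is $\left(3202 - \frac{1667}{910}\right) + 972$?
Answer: $\frac{3796673}{910} \approx 4172.2$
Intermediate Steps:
$\left(3202 - \frac{1667}{910}\right) + 972 = \frac{2912153}{910} + 972 = \frac{3796673}{910}$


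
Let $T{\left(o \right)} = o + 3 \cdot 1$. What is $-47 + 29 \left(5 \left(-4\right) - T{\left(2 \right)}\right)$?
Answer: $-772$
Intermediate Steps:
$T{\left(o \right)} = 3 + o$ ($T{\left(o \right)} = o + 3 = 3 + o$)
$-47 + 29 \left(5 \left(-4\right) - T{\left(2 \right)}\right) = -47 + 29 \left(5 \left(-4\right) - \left(3 + 2\right)\right) = -47 + 29 \left(-20 - 5\right) = -47 + 29 \left(-25\right) = -47 - 725 = -772$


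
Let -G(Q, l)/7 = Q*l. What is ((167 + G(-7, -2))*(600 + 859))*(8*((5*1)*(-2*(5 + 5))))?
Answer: -80536800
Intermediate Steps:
G(Q, l) = -7*Q*l
((167 + G(-7, -2))*(600 + 859))*(8*((5*1)*(-2*(5 + 5)))) = ((167 - 7*(-7)*(-2))*(600 + 859))*(8*((5*1)*(-2*(5 + 5)))) = ((167 - 98)*1459)*(8*(5*(-2*10))) = (69*1459)*(8*(5*(-20))) = 100671*(8*(-100)) = 100671*(-800) = -80536800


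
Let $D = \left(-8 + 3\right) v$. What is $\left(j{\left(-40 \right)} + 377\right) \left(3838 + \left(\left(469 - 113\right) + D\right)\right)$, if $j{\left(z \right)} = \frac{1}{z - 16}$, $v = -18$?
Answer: $\frac{3229983}{2} \approx 1.615 \cdot 10^{6}$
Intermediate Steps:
$D = 90$ ($D = \left(-8 + 3\right) \left(-18\right) = \left(-5\right) \left(-18\right) = 90$)
$j{\left(z \right)} = \frac{1}{-16 + z}$
$\left(j{\left(-40 \right)} + 377\right) \left(3838 + \left(\left(469 - 113\right) + D\right)\right) = \left(\frac{1}{-16 - 40} + 377\right) \left(3838 + \left(\left(469 - 113\right) + 90\right)\right) = \left(\frac{1}{-56} + 377\right) \left(3838 + \left(356 + 90\right)\right) = \left(- \frac{1}{56} + 377\right) \left(3838 + 446\right) = \frac{21111}{56} \cdot 4284 = \frac{3229983}{2}$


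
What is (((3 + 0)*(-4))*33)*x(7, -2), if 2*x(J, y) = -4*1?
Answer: 792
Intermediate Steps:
x(J, y) = -2 (x(J, y) = (-4*1)/2 = (½)*(-4) = -2)
(((3 + 0)*(-4))*33)*x(7, -2) = (((3 + 0)*(-4))*33)*(-2) = ((3*(-4))*33)*(-2) = -12*33*(-2) = -396*(-2) = 792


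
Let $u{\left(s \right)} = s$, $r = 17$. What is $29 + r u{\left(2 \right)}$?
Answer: $63$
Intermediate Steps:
$29 + r u{\left(2 \right)} = 29 + 17 \cdot 2 = 29 + 34 = 63$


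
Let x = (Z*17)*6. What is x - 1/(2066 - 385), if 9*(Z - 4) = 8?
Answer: 2514773/5043 ≈ 498.67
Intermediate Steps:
Z = 44/9 (Z = 4 + (⅑)*8 = 4 + 8/9 = 44/9 ≈ 4.8889)
x = 1496/3 (x = ((44/9)*17)*6 = (748/9)*6 = 1496/3 ≈ 498.67)
x - 1/(2066 - 385) = 1496/3 - 1/(2066 - 385) = 1496/3 - 1/1681 = 2514773/5043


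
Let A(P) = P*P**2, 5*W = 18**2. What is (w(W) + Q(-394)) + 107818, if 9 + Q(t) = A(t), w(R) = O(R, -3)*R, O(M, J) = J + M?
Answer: -1526279259/25 ≈ -6.1051e+7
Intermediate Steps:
W = 324/5 (W = (1/5)*18**2 = (1/5)*324 = 324/5 ≈ 64.800)
w(R) = R*(-3 + R) (w(R) = (-3 + R)*R = R*(-3 + R))
A(P) = P**3
Q(t) = -9 + t**3
(w(W) + Q(-394)) + 107818 = (324*(-3 + 324/5)/5 + (-9 + (-394)**3)) + 107818 = ((324/5)*(309/5) + (-9 - 61162984)) + 107818 = (100116/25 - 61162993) + 107818 = -1528974709/25 + 107818 = -1526279259/25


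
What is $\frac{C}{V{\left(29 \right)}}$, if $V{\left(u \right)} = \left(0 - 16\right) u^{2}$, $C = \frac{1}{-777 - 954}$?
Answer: $\frac{1}{23292336} \approx 4.2933 \cdot 10^{-8}$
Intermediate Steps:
$C = - \frac{1}{1731}$ ($C = \frac{1}{-1731} = - \frac{1}{1731} \approx -0.0005777$)
$V{\left(u \right)} = - 16 u^{2}$ ($V{\left(u \right)} = \left(0 - 16\right) u^{2} = - 16 u^{2}$)
$\frac{C}{V{\left(29 \right)}} = - \frac{1}{1731 \left(- 16 \cdot 29^{2}\right)} = - \frac{1}{1731 \left(\left(-16\right) 841\right)} = - \frac{1}{1731 \left(-13456\right)} = \left(- \frac{1}{1731}\right) \left(- \frac{1}{13456}\right) = \frac{1}{23292336}$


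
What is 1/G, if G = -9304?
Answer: -1/9304 ≈ -0.00010748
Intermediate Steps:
1/G = 1/(-9304) = -1/9304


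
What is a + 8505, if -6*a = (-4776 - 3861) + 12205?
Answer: 23731/3 ≈ 7910.3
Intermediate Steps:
a = -1784/3 (a = -((-4776 - 3861) + 12205)/6 = -(-8637 + 12205)/6 = -⅙*3568 = -1784/3 ≈ -594.67)
a + 8505 = -1784/3 + 8505 = 23731/3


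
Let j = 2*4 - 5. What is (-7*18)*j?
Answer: -378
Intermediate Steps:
j = 3 (j = 8 - 5 = 3)
(-7*18)*j = -7*18*3 = -126*3 = -378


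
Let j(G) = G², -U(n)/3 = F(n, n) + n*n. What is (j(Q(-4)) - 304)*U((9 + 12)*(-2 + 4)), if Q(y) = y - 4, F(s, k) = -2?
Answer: 1268640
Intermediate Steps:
U(n) = 6 - 3*n² (U(n) = -3*(-2 + n*n) = -3*(-2 + n²) = 6 - 3*n²)
Q(y) = -4 + y
(j(Q(-4)) - 304)*U((9 + 12)*(-2 + 4)) = ((-4 - 4)² - 304)*(6 - 3*(-2 + 4)²*(9 + 12)²) = ((-8)² - 304)*(6 - 3*(21*2)²) = (64 - 304)*(6 - 3*42²) = -240*(6 - 3*1764) = -240*(6 - 5292) = -240*(-5286) = 1268640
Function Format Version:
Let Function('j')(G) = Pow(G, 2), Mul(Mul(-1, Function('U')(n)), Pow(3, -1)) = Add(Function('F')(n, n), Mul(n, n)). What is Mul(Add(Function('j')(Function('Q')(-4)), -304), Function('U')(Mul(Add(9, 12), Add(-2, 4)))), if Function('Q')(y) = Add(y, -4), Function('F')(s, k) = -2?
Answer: 1268640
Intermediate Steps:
Function('U')(n) = Add(6, Mul(-3, Pow(n, 2))) (Function('U')(n) = Mul(-3, Add(-2, Mul(n, n))) = Mul(-3, Add(-2, Pow(n, 2))) = Add(6, Mul(-3, Pow(n, 2))))
Function('Q')(y) = Add(-4, y)
Mul(Add(Function('j')(Function('Q')(-4)), -304), Function('U')(Mul(Add(9, 12), Add(-2, 4)))) = Mul(Add(Pow(Add(-4, -4), 2), -304), Add(6, Mul(-3, Pow(Mul(Add(9, 12), Add(-2, 4)), 2)))) = Mul(Add(Pow(-8, 2), -304), Add(6, Mul(-3, Pow(Mul(21, 2), 2)))) = Mul(Add(64, -304), Add(6, Mul(-3, Pow(42, 2)))) = Mul(-240, Add(6, Mul(-3, 1764))) = Mul(-240, Add(6, -5292)) = Mul(-240, -5286) = 1268640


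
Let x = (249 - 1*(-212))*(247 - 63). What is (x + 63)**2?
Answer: 7205802769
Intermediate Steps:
x = 84824 (x = (249 + 212)*184 = 461*184 = 84824)
(x + 63)**2 = (84824 + 63)**2 = 84887**2 = 7205802769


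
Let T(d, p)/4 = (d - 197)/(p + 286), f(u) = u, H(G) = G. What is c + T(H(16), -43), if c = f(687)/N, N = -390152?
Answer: -282636989/94806936 ≈ -2.9812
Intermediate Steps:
c = -687/390152 (c = 687/(-390152) = 687*(-1/390152) = -687/390152 ≈ -0.0017609)
T(d, p) = 4*(-197 + d)/(286 + p) (T(d, p) = 4*((d - 197)/(p + 286)) = 4*((-197 + d)/(286 + p)) = 4*(-197 + d)/(286 + p))
c + T(H(16), -43) = -687/390152 + 4*(-197 + 16)/(286 - 43) = -687/390152 + 4*(-181)/243 = -687/390152 + 4*(1/243)*(-181) = -687/390152 - 724/243 = -282636989/94806936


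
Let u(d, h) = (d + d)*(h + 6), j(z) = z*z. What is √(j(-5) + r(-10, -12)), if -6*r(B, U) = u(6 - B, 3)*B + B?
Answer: 4*√285/3 ≈ 22.509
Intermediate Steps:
j(z) = z²
u(d, h) = 2*d*(6 + h) (u(d, h) = (2*d)*(6 + h) = 2*d*(6 + h))
r(B, U) = -B/6 - B*(108 - 18*B)/6 (r(B, U) = -((2*(6 - B)*(6 + 3))*B + B)/6 = -((2*(6 - B)*9)*B + B)/6 = -((108 - 18*B)*B + B)/6 = -(B*(108 - 18*B) + B)/6 = -(B + B*(108 - 18*B))/6 = -B/6 - B*(108 - 18*B)/6)
√(j(-5) + r(-10, -12)) = √((-5)² + (⅙)*(-10)*(-109 + 18*(-10))) = √(25 + (⅙)*(-10)*(-109 - 180)) = √(25 + (⅙)*(-10)*(-289)) = √(25 + 1445/3) = √(1520/3) = 4*√285/3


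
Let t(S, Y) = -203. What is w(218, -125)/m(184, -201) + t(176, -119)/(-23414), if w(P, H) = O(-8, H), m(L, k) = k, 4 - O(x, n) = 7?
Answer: 37015/1568738 ≈ 0.023595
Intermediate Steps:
O(x, n) = -3 (O(x, n) = 4 - 1*7 = 4 - 7 = -3)
w(P, H) = -3
w(218, -125)/m(184, -201) + t(176, -119)/(-23414) = -3/(-201) - 203/(-23414) = -3*(-1/201) - 203*(-1/23414) = 1/67 + 203/23414 = 37015/1568738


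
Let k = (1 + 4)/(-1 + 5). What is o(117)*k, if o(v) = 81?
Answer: 405/4 ≈ 101.25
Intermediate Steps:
k = 5/4 ≈ 1.2500
o(117)*k = 81*(5/4) = 405/4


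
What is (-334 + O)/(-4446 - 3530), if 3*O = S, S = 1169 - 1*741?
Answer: 287/11964 ≈ 0.023989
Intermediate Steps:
S = 428 (S = 1169 - 741 = 428)
O = 428/3 (O = (⅓)*428 = 428/3 ≈ 142.67)
(-334 + O)/(-4446 - 3530) = (-334 + 428/3)/(-4446 - 3530) = -574/3/(-7976) = -574/3*(-1/7976) = 287/11964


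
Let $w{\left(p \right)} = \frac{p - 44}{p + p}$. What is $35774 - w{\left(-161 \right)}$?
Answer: $\frac{11519023}{322} \approx 35773.0$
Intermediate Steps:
$w{\left(p \right)} = \frac{-44 + p}{2 p}$
$35774 - w{\left(-161 \right)} = 35774 - \frac{-44 - 161}{2 \left(-161\right)} = 35774 - \frac{1}{2} \left(- \frac{1}{161}\right) \left(-205\right) = 35774 - \frac{205}{322} = \frac{11519023}{322}$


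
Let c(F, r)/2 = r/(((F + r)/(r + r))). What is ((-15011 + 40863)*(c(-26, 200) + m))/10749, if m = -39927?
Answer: -87732613948/935163 ≈ -93815.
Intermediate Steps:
c(F, r) = 4*r²/(F + r) (c(F, r) = 2*(r/(((F + r)/(r + r)))) = 2*(r/(((F + r)/((2*r))))) = 2*(r/(((F + r)*(1/(2*r))))) = 2*(r/(((F + r)/(2*r)))) = 2*(r*(2*r/(F + r))) = 2*(2*r²/(F + r)) = 4*r²/(F + r))
((-15011 + 40863)*(c(-26, 200) + m))/10749 = ((-15011 + 40863)*(4*200²/(-26 + 200) - 39927))/10749 = (25852*(4*40000/174 - 39927))*(1/10749) = (25852*(4*40000*(1/174) - 39927))*(1/10749) = (25852*(80000/87 - 39927))*(1/10749) = (25852*(-3393649/87))*(1/10749) = -87732613948/87*1/10749 = -87732613948/935163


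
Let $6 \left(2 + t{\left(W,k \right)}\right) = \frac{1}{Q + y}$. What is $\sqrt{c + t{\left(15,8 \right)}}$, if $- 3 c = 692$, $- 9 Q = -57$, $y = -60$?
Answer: $\frac{i \sqrt{217117194}}{966} \approx 15.254 i$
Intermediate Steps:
$Q = \frac{19}{3}$ ($Q = \left(- \frac{1}{9}\right) \left(-57\right) = \frac{19}{3} \approx 6.3333$)
$t{\left(W,k \right)} = - \frac{645}{322}$ ($t{\left(W,k \right)} = -2 + \frac{1}{6 \left(\frac{19}{3} - 60\right)} = -2 + \frac{1}{6 \left(- \frac{161}{3}\right)} = -2 + \frac{1}{6} \left(- \frac{3}{161}\right) = -2 - \frac{1}{322} = - \frac{645}{322}$)
$c = - \frac{692}{3}$ ($c = \left(- \frac{1}{3}\right) 692 = - \frac{692}{3} \approx -230.67$)
$\sqrt{c + t{\left(15,8 \right)}} = \sqrt{- \frac{692}{3} - \frac{645}{322}} = \sqrt{- \frac{224759}{966}} = \frac{i \sqrt{217117194}}{966}$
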